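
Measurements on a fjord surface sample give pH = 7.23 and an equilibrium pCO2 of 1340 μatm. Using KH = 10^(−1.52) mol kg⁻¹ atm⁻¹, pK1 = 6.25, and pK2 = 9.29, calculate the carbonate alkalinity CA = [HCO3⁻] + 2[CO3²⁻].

[CO2*] = KH · pCO2 = 10^(−1.52) × 1340×10^-6 = 4.047×10^-5 mol/kg
α₀ = 1/(1 + K1/[H⁺] + K1K2/[H⁺]²) = 1/(1 + 10^+0.98 + 10^-1.08) = 0.09405
DIC = [CO2*]/α₀ = 4.047×10^-5 / 0.09405 = 0.4303 mmol/kg
CA = (α₁ + 2α₂)·DIC = (0.8981 + 2×0.007822) × 0.4303 = 0.393 mmol/kg

CA = 0.393 mmol/kg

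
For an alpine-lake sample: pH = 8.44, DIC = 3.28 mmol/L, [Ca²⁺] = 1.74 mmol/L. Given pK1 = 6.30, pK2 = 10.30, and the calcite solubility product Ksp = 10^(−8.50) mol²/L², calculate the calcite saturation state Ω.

Ω = 24.4

α₂ = 1 / (1 + [H⁺]/K2 + [H⁺]²/(K1K2)) = 1 / (1 + 10^+1.86 + 10^-0.28)
   = 1 / (1 + 72.444 + 0.52481) = 1/73.968 = 0.01352
[CO3²⁻] = α₂ × DIC = 0.01352 × 3.28 = 0.04434 mmol/L
Ksp = 10^(−8.50) = 3.162×10^-9
Ω = [Ca²⁺][CO3²⁻]/Ksp = (1.74×10^-3)(4.434×10^-5) / 3.162×10^-9 = 24.4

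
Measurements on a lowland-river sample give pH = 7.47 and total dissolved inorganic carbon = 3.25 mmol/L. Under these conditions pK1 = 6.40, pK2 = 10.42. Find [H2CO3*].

[CO2*] = 0.255 mmol/L

α₀ = 1 / (1 + K1/[H⁺] + K1K2/[H⁺]²) = 1 / (1 + 10^+1.07 + 10^-1.88)
   = 1 / (1 + 11.749 + 0.013183) = 1/12.762 = 0.07836
[CO2*] = α₀ × DIC = 0.07836 × 3.25 = 0.255 mmol/L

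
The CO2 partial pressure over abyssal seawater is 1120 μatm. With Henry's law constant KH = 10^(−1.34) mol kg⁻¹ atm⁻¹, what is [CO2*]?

KH = 10^(−1.34) = 4.571×10^-2 mol kg⁻¹ atm⁻¹
[CO2*] = KH · pCO2 = 4.571×10^-2 × 1120×10^-6 atm = 5.12×10^-5 mol/kg

[CO2*] = 51.2 μmol/kg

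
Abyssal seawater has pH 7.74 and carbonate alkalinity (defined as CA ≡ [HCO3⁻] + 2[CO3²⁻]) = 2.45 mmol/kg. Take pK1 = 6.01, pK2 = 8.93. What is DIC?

CA = [HCO3⁻] + 2[CO3²⁻] = (α₁ + 2α₂)·DIC
At pH 7.74: [H⁺]/K1 = 10^-1.73 = 0.018621, K2/[H⁺] = 10^-1.19 = 0.064565
α₁ = 1/(1 + 0.018621 + 0.064565) = 1/1.0832 = 0.9232; α₂ = α₁·K2/[H⁺] = 0.05961
α₁ + 2α₂ = 1.0424
DIC = CA / (α₁ + 2α₂) = 2.45 / 1.0424 = 2.35 mmol/kg

DIC = 2.35 mmol/kg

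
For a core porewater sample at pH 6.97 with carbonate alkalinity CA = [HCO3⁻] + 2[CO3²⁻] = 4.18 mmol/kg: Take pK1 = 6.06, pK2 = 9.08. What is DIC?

CA = [HCO3⁻] + 2[CO3²⁻] = (α₁ + 2α₂)·DIC
At pH 6.97: [H⁺]/K1 = 10^-0.91 = 0.12303, K2/[H⁺] = 10^-2.11 = 0.0077625
α₁ = 1/(1 + 0.12303 + 0.0077625) = 1/1.1308 = 0.8843; α₂ = α₁·K2/[H⁺] = 0.006865
α₁ + 2α₂ = 0.8981
DIC = CA / (α₁ + 2α₂) = 4.18 / 0.8981 = 4.65 mmol/kg

DIC = 4.65 mmol/kg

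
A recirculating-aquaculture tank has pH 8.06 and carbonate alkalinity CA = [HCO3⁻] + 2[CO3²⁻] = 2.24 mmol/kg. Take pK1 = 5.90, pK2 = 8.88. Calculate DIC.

CA = [HCO3⁻] + 2[CO3²⁻] = (α₁ + 2α₂)·DIC
At pH 8.06: [H⁺]/K1 = 10^-2.16 = 0.0069183, K2/[H⁺] = 10^-0.82 = 0.15136
α₁ = 1/(1 + 0.0069183 + 0.15136) = 1/1.1583 = 0.8634; α₂ = α₁·K2/[H⁺] = 0.1307
α₁ + 2α₂ = 1.1247
DIC = CA / (α₁ + 2α₂) = 2.24 / 1.1247 = 1.99 mmol/kg

DIC = 1.99 mmol/kg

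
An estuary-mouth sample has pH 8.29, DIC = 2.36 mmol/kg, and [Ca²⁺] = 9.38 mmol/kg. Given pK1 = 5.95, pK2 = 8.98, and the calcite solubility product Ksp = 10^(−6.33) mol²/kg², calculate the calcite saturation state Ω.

α₂ = 1 / (1 + [H⁺]/K2 + [H⁺]²/(K1K2)) = 1 / (1 + 10^+0.69 + 10^-1.65)
   = 1 / (1 + 4.8978 + 0.022387) = 1/5.9202 = 0.1689
[CO3²⁻] = α₂ × DIC = 0.1689 × 2.36 = 0.3986 mmol/kg
Ksp = 10^(−6.33) = 4.677×10^-7
Ω = [Ca²⁺][CO3²⁻]/Ksp = (9.38×10^-3)(3.986×10^-4) / 4.677×10^-7 = 7.99

Ω = 7.99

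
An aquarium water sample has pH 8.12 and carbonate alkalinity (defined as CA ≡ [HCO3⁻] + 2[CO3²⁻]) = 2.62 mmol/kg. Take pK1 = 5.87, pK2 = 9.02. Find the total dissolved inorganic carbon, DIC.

CA = [HCO3⁻] + 2[CO3²⁻] = (α₁ + 2α₂)·DIC
At pH 8.12: [H⁺]/K1 = 10^-2.25 = 0.0056234, K2/[H⁺] = 10^-0.90 = 0.12589
α₁ = 1/(1 + 0.0056234 + 0.12589) = 1/1.1315 = 0.8838; α₂ = α₁·K2/[H⁺] = 0.1113
α₁ + 2α₂ = 1.1063
DIC = CA / (α₁ + 2α₂) = 2.62 / 1.1063 = 2.37 mmol/kg

DIC = 2.37 mmol/kg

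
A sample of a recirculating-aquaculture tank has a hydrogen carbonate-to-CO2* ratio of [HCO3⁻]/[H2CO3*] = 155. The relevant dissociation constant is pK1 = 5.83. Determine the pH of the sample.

pH = 8.02

From K1 = [H⁺][HCO3⁻]/[H2CO3*]:  pH = pK1 + log₁₀([HCO3⁻]/[H2CO3*])
log₁₀(155) = +2.190
pH = 5.83 + (+2.190) = 8.02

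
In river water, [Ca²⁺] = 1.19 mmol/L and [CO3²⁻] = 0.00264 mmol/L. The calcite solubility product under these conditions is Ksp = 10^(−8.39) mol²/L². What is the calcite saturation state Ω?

Ω = 0.771

Ksp = 10^(−8.39) = 4.074×10^-9
Ω = [Ca²⁺][CO3²⁻]/Ksp = (1.19×10^-3)(0.00264×10^-3) / 4.074×10^-9 = 0.771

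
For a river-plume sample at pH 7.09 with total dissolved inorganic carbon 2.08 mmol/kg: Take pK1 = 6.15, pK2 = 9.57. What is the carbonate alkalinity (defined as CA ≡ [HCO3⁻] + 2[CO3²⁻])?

CA = 1.87 mmol/kg

CA = [HCO3⁻] + 2[CO3²⁻] = (α₁ + 2α₂)·DIC
At pH 7.09: [H⁺]/K1 = 10^-0.94 = 0.11482, K2/[H⁺] = 10^-2.48 = 0.0033113
α₁ = 1/(1 + 0.11482 + 0.0033113) = 1/1.1181 = 0.8944; α₂ = α₁·K2/[H⁺] = 0.002961
α₁ + 2α₂ = 0.9003
CA = 0.9003 × 2.08 = 1.87 mmol/kg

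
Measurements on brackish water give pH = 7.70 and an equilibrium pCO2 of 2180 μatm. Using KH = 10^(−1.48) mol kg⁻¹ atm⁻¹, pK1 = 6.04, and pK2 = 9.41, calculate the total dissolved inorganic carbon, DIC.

[CO2*] = KH · pCO2 = 10^(−1.48) × 2180×10^-6 = 7.219×10^-5 mol/kg
α₀ = 1/(1 + K1/[H⁺] + K1K2/[H⁺]²) = 1/(1 + 10^+1.66 + 10^-0.05) = 0.02101
DIC = [CO2*]/α₀ = 7.219×10^-5 / 0.02101 = 3.44 mmol/kg

DIC = 3.44 mmol/kg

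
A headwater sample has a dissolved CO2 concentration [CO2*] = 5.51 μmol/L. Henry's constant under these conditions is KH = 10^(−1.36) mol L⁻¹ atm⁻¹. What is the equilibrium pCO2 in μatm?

KH = 10^(−1.36) = 4.365×10^-2 mol L⁻¹ atm⁻¹
pCO2 = [CO2*]/KH = 5.51×10^-6 / 4.365×10^-2 = 1.26×10^-4 atm = 126 μatm

pCO2 = 126 μatm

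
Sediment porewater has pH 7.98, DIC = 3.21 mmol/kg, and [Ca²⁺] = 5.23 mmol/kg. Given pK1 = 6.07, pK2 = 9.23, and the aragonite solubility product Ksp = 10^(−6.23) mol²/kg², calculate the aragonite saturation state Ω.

Ω = 1.50

α₂ = 1 / (1 + [H⁺]/K2 + [H⁺]²/(K1K2)) = 1 / (1 + 10^+1.25 + 10^-0.66)
   = 1 / (1 + 17.783 + 0.21878) = 1/19.002 = 0.05263
[CO3²⁻] = α₂ × DIC = 0.05263 × 3.21 = 0.1689 mmol/kg
Ksp = 10^(−6.23) = 5.888×10^-7
Ω = [Ca²⁺][CO3²⁻]/Ksp = (5.23×10^-3)(1.689×10^-4) / 5.888×10^-7 = 1.50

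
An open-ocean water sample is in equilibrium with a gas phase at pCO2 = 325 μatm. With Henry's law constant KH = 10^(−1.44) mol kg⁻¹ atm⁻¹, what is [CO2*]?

[CO2*] = 11.8 μmol/kg

KH = 10^(−1.44) = 3.631×10^-2 mol kg⁻¹ atm⁻¹
[CO2*] = KH · pCO2 = 3.631×10^-2 × 325×10^-6 atm = 1.18×10^-5 mol/kg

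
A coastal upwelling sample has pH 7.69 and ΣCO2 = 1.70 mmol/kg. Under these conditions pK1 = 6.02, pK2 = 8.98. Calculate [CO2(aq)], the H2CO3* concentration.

[CO2*] = 0.0339 mmol/kg

α₀ = 1 / (1 + K1/[H⁺] + K1K2/[H⁺]²) = 1 / (1 + 10^+1.67 + 10^+0.38)
   = 1 / (1 + 46.774 + 2.3988) = 1/50.172 = 0.01993
[CO2*] = α₀ × DIC = 0.01993 × 1.70 = 0.0339 mmol/kg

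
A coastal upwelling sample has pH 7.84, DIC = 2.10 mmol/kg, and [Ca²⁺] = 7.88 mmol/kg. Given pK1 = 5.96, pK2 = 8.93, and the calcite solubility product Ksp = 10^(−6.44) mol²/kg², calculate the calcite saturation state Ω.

Ω = 3.38

α₂ = 1 / (1 + [H⁺]/K2 + [H⁺]²/(K1K2)) = 1 / (1 + 10^+1.09 + 10^-0.79)
   = 1 / (1 + 12.303 + 0.16218) = 1/13.465 = 0.07427
[CO3²⁻] = α₂ × DIC = 0.07427 × 2.10 = 0.1560 mmol/kg
Ksp = 10^(−6.44) = 3.631×10^-7
Ω = [Ca²⁺][CO3²⁻]/Ksp = (7.88×10^-3)(1.560×10^-4) / 3.631×10^-7 = 3.38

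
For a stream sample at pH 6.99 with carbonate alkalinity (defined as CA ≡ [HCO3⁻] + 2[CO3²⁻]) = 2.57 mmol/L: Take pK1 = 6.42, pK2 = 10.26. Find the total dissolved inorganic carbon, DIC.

DIC = 3.26 mmol/L

CA = [HCO3⁻] + 2[CO3²⁻] = (α₁ + 2α₂)·DIC
At pH 6.99: [H⁺]/K1 = 10^-0.57 = 0.26915, K2/[H⁺] = 10^-3.27 = 0.00053703
α₁ = 1/(1 + 0.26915 + 0.00053703) = 1/1.2697 = 0.7876; α₂ = α₁·K2/[H⁺] = 0.0004230
α₁ + 2α₂ = 0.7884
DIC = CA / (α₁ + 2α₂) = 2.57 / 0.7884 = 3.26 mmol/L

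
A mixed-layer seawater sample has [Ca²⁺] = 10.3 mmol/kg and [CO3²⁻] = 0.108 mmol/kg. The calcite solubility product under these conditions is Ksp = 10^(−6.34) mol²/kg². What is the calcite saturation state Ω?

Ω = 2.43

Ksp = 10^(−6.34) = 4.571×10^-7
Ω = [Ca²⁺][CO3²⁻]/Ksp = (10.3×10^-3)(0.108×10^-3) / 4.571×10^-7 = 2.43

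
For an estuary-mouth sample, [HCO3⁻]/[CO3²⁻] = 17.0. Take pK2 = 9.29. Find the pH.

From K2 = [H⁺][CO3²⁻]/[HCO3⁻]:  pH = pK2 − log₁₀([HCO3⁻]/[CO3²⁻])
log₁₀(17.0) = +1.230
pH = 9.29 − (+1.230) = 8.06

pH = 8.06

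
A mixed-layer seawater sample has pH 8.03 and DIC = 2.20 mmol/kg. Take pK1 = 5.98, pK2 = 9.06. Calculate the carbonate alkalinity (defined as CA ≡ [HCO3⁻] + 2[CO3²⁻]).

CA = [HCO3⁻] + 2[CO3²⁻] = (α₁ + 2α₂)·DIC
At pH 8.03: [H⁺]/K1 = 10^-2.05 = 0.0089125, K2/[H⁺] = 10^-1.03 = 0.093325
α₁ = 1/(1 + 0.0089125 + 0.093325) = 1/1.1022 = 0.9072; α₂ = α₁·K2/[H⁺] = 0.08467
α₁ + 2α₂ = 1.0766
CA = 1.0766 × 2.20 = 2.37 mmol/kg

CA = 2.37 mmol/kg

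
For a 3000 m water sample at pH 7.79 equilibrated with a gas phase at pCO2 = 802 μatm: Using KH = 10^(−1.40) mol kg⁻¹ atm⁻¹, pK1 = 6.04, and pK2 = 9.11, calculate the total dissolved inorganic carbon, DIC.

DIC = 1.91 mmol/kg

[CO2*] = KH · pCO2 = 10^(−1.40) × 802×10^-6 = 3.193×10^-5 mol/kg
α₀ = 1/(1 + K1/[H⁺] + K1K2/[H⁺]²) = 1/(1 + 10^+1.75 + 10^+0.43) = 0.01669
DIC = [CO2*]/α₀ = 3.193×10^-5 / 0.01669 = 1.91 mmol/kg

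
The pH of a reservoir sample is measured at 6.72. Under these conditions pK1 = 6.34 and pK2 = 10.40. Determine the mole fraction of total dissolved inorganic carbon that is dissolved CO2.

α₀ = 0.294

α₀ = 1 / (1 + K1/[H⁺] + K1K2/[H⁺]²) = 1 / (1 + 10^+0.38 + 10^-3.30)
   = 1 / (1 + 2.3988 + 0.00050119) = 1/3.3993 = 0.2942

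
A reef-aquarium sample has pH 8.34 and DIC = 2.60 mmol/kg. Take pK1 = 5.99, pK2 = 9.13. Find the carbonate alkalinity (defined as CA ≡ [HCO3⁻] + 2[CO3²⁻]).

CA = [HCO3⁻] + 2[CO3²⁻] = (α₁ + 2α₂)·DIC
At pH 8.34: [H⁺]/K1 = 10^-2.35 = 0.0044668, K2/[H⁺] = 10^-0.79 = 0.16218
α₁ = 1/(1 + 0.0044668 + 0.16218) = 1/1.1666 = 0.8572; α₂ = α₁·K2/[H⁺] = 0.1390
α₁ + 2α₂ = 1.1352
CA = 1.1352 × 2.60 = 2.95 mmol/kg

CA = 2.95 mmol/kg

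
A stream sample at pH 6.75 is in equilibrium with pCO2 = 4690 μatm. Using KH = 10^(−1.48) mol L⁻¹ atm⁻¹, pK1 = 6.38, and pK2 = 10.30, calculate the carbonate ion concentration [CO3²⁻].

[CO2*] = KH · pCO2 = 10^(−1.48) × 4690×10^-6 = 1.553×10^-4 mol/L
α₀ = 1/(1 + K1/[H⁺] + K1K2/[H⁺]²) = 1/(1 + 10^+0.37 + 10^-3.18) = 0.2990
DIC = [CO2*]/α₀ = 1.553×10^-4 / 0.2990 = 0.5195 mmol/L
[CO3²⁻] = α₂·DIC; α₂ = 0.0001975, so [CO3²⁻] = 0.0001975 × 0.5195 = 0.000103 mmol/L = 0.103 μmol/L

[CO3²⁻] = 0.103 μmol/L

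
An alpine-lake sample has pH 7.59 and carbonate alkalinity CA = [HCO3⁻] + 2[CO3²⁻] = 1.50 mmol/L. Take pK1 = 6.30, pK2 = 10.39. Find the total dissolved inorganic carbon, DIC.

DIC = 1.57 mmol/L

CA = [HCO3⁻] + 2[CO3²⁻] = (α₁ + 2α₂)·DIC
At pH 7.59: [H⁺]/K1 = 10^-1.29 = 0.051286, K2/[H⁺] = 10^-2.80 = 0.0015849
α₁ = 1/(1 + 0.051286 + 0.0015849) = 1/1.0529 = 0.9498; α₂ = α₁·K2/[H⁺] = 0.001505
α₁ + 2α₂ = 0.9528
DIC = CA / (α₁ + 2α₂) = 1.50 / 0.9528 = 1.57 mmol/L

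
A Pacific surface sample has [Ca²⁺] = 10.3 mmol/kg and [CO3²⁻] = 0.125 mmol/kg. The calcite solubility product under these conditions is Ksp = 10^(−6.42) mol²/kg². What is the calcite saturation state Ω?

Ω = 3.39

Ksp = 10^(−6.42) = 3.802×10^-7
Ω = [Ca²⁺][CO3²⁻]/Ksp = (10.3×10^-3)(0.125×10^-3) / 3.802×10^-7 = 3.39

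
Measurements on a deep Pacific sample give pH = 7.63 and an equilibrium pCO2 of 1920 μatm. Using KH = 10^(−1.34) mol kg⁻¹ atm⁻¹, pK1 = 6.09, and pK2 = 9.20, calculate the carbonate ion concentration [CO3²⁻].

[CO3²⁻] = 0.0819 mmol/kg

[CO2*] = KH · pCO2 = 10^(−1.34) × 1920×10^-6 = 8.776×10^-5 mol/kg
α₀ = 1/(1 + K1/[H⁺] + K1K2/[H⁺]²) = 1/(1 + 10^+1.54 + 10^-0.03) = 0.02732
DIC = [CO2*]/α₀ = 8.776×10^-5 / 0.02732 = 3.213 mmol/kg
[CO3²⁻] = α₂·DIC; α₂ = 0.02549, so [CO3²⁻] = 0.02549 × 3.213 = 0.0819 mmol/kg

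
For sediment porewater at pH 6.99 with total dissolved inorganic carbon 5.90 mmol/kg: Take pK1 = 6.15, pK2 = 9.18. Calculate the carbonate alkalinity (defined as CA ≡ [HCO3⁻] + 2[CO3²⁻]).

CA = [HCO3⁻] + 2[CO3²⁻] = (α₁ + 2α₂)·DIC
At pH 6.99: [H⁺]/K1 = 10^-0.84 = 0.14454, K2/[H⁺] = 10^-2.19 = 0.0064565
α₁ = 1/(1 + 0.14454 + 0.0064565) = 1/1.1510 = 0.8688; α₂ = α₁·K2/[H⁺] = 0.005610
α₁ + 2α₂ = 0.8800
CA = 0.8800 × 5.90 = 5.19 mmol/kg

CA = 5.19 mmol/kg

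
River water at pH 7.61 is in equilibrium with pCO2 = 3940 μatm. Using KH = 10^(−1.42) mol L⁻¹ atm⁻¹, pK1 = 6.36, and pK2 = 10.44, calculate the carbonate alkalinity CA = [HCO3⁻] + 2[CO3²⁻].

[CO2*] = KH · pCO2 = 10^(−1.42) × 3940×10^-6 = 1.498×10^-4 mol/L
α₀ = 1/(1 + K1/[H⁺] + K1K2/[H⁺]²) = 1/(1 + 10^+1.25 + 10^-1.58) = 0.05317
DIC = [CO2*]/α₀ = 1.498×10^-4 / 0.05317 = 2.818 mmol/L
CA = (α₁ + 2α₂)·DIC = (0.9454 + 2×0.001398) × 2.818 = 2.67 mmol/L

CA = 2.67 mmol/L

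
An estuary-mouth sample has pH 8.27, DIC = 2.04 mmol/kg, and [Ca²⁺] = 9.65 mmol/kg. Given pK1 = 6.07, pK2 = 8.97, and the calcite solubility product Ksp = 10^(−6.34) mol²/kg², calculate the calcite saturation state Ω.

α₂ = 1 / (1 + [H⁺]/K2 + [H⁺]²/(K1K2)) = 1 / (1 + 10^+0.70 + 10^-1.50)
   = 1 / (1 + 5.0119 + 0.031623) = 1/6.0435 = 0.1655
[CO3²⁻] = α₂ × DIC = 0.1655 × 2.04 = 0.3376 mmol/kg
Ksp = 10^(−6.34) = 4.571×10^-7
Ω = [Ca²⁺][CO3²⁻]/Ksp = (9.65×10^-3)(3.376×10^-4) / 4.571×10^-7 = 7.13

Ω = 7.13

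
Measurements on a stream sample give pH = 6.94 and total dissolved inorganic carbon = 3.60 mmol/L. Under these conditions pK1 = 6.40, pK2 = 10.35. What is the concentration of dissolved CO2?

[CO2*] = 0.806 mmol/L

α₀ = 1 / (1 + K1/[H⁺] + K1K2/[H⁺]²) = 1 / (1 + 10^+0.54 + 10^-2.87)
   = 1 / (1 + 3.4674 + 0.0013490) = 1/4.4687 = 0.2238
[CO2*] = α₀ × DIC = 0.2238 × 3.60 = 0.806 mmol/L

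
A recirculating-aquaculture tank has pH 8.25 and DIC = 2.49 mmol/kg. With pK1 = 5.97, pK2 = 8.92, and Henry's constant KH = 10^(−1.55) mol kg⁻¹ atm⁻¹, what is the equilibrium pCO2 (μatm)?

pCO2 = 380 μatm

α₀ = 1 / (1 + K1/[H⁺] + K1K2/[H⁺]²) = 1 / (1 + 10^+2.28 + 10^+1.61)
   = 1 / (1 + 190.55 + 40.738) = 1/232.28 = 0.004305
[CO2*] = α₀ × DIC = 0.004305 × 2.49 = 0.01072 mmol/kg = 10.72 μmol/kg
pCO2 = [CO2*]/KH = 1.072×10^-5 / 2.818×10^-2 = 380 μatm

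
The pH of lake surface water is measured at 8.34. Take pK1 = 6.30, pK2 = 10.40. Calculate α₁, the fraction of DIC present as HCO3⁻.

α₁ = 0.982

α₁ = 1 / (1 + [H⁺]/K1 + K2/[H⁺]) = 1 / (1 + 10^-2.04 + 10^-2.06)
   = 1 / (1 + 0.0091201 + 0.0087096) = 1/1.0178 = 0.9825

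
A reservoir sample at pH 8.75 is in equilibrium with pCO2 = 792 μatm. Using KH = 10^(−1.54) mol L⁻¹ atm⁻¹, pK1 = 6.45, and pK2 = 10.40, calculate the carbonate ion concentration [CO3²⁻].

[CO2*] = KH · pCO2 = 10^(−1.54) × 792×10^-6 = 2.284×10^-5 mol/L
α₀ = 1/(1 + K1/[H⁺] + K1K2/[H⁺]²) = 1/(1 + 10^+2.30 + 10^+0.65) = 0.004878
DIC = [CO2*]/α₀ = 2.284×10^-5 / 0.004878 = 4.682 mmol/L
[CO3²⁻] = α₂·DIC; α₂ = 0.02179, so [CO3²⁻] = 0.02179 × 4.682 = 0.102 mmol/L

[CO3²⁻] = 0.102 mmol/L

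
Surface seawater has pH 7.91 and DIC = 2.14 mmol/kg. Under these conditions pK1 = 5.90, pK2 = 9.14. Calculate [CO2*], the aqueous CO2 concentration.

[CO2*] = 19.6 μmol/kg

α₀ = 1 / (1 + K1/[H⁺] + K1K2/[H⁺]²) = 1 / (1 + 10^+2.01 + 10^+0.78)
   = 1 / (1 + 102.33 + 6.0256) = 1/109.35 = 0.009145
[CO2*] = α₀ × DIC = 0.009145 × 2.14 = 0.0196 mmol/kg = 19.6 μmol/kg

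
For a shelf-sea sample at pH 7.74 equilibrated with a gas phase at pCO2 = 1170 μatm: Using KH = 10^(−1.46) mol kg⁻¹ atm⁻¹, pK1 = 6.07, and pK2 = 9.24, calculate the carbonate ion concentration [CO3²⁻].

[CO3²⁻] = 0.0600 mmol/kg

[CO2*] = KH · pCO2 = 10^(−1.46) × 1170×10^-6 = 4.057×10^-5 mol/kg
α₀ = 1/(1 + K1/[H⁺] + K1K2/[H⁺]²) = 1/(1 + 10^+1.67 + 10^+0.17) = 0.02030
DIC = [CO2*]/α₀ = 4.057×10^-5 / 0.02030 = 1.998 mmol/kg
[CO3²⁻] = α₂·DIC; α₂ = 0.03003, so [CO3²⁻] = 0.03003 × 1.998 = 0.0600 mmol/kg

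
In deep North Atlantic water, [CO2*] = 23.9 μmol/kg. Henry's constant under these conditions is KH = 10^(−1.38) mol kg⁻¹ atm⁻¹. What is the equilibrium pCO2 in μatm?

KH = 10^(−1.38) = 4.169×10^-2 mol kg⁻¹ atm⁻¹
pCO2 = [CO2*]/KH = 23.9×10^-6 / 4.169×10^-2 = 5.73×10^-4 atm = 573 μatm

pCO2 = 573 μatm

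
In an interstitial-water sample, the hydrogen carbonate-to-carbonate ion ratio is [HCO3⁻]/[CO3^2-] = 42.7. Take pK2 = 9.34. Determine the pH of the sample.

pH = 7.71

From K2 = [H⁺][CO3^2-]/[HCO3⁻]:  pH = pK2 − log₁₀([HCO3⁻]/[CO3^2-])
log₁₀(42.7) = +1.630
pH = 9.34 − (+1.630) = 7.71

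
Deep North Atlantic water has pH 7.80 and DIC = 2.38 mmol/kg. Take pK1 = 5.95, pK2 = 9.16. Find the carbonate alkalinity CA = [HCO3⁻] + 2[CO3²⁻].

CA = [HCO3⁻] + 2[CO3²⁻] = (α₁ + 2α₂)·DIC
At pH 7.80: [H⁺]/K1 = 10^-1.85 = 0.014125, K2/[H⁺] = 10^-1.36 = 0.043652
α₁ = 1/(1 + 0.014125 + 0.043652) = 1/1.0578 = 0.9454; α₂ = α₁·K2/[H⁺] = 0.04127
α₁ + 2α₂ = 1.0279
CA = 1.0279 × 2.38 = 2.45 mmol/kg

CA = 2.45 mmol/kg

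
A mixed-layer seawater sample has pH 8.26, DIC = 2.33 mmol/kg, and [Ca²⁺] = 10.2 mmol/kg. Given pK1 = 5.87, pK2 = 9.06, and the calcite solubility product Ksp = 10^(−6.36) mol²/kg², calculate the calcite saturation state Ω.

α₂ = 1 / (1 + [H⁺]/K2 + [H⁺]²/(K1K2)) = 1 / (1 + 10^+0.80 + 10^-1.59)
   = 1 / (1 + 6.3096 + 0.025704) = 1/7.3353 = 0.1363
[CO3²⁻] = α₂ × DIC = 0.1363 × 2.33 = 0.3176 mmol/kg
Ksp = 10^(−6.36) = 4.365×10^-7
Ω = [Ca²⁺][CO3²⁻]/Ksp = (10.2×10^-3)(3.176×10^-4) / 4.365×10^-7 = 7.42

Ω = 7.42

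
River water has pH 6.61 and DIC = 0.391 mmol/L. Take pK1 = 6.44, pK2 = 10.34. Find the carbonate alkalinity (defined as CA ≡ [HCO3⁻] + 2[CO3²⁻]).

CA = 0.233 mmol/L

CA = [HCO3⁻] + 2[CO3²⁻] = (α₁ + 2α₂)·DIC
At pH 6.61: [H⁺]/K1 = 10^-0.17 = 0.67608, K2/[H⁺] = 10^-3.73 = 0.00018621
α₁ = 1/(1 + 0.67608 + 0.00018621) = 1/1.6763 = 0.5966; α₂ = α₁·K2/[H⁺] = 0.0001111
α₁ + 2α₂ = 0.5968
CA = 0.5968 × 0.391 = 0.233 mmol/L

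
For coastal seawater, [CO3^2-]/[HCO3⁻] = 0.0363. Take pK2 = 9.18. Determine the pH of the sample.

pH = 7.74

From K2 = [H⁺][CO3^2-]/[HCO3⁻]:  pH = pK2 + log₁₀([CO3^2-]/[HCO3⁻])
log₁₀(0.0363) = -1.440
pH = 9.18 + (-1.440) = 7.74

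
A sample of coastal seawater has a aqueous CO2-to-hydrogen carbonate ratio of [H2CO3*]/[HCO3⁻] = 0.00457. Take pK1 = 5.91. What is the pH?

pH = 8.25

From K1 = [H⁺][HCO3⁻]/[H2CO3*]:  pH = pK1 − log₁₀([H2CO3*]/[HCO3⁻])
log₁₀(0.00457) = -2.340
pH = 5.91 − (-2.340) = 8.25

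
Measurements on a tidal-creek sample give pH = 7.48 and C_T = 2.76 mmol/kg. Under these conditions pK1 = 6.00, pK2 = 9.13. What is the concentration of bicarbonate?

α₁ = 1 / (1 + [H⁺]/K1 + K2/[H⁺]) = 1 / (1 + 10^-1.48 + 10^-1.65)
   = 1 / (1 + 0.033113 + 0.022387) = 1/1.0555 = 0.9474
[HCO3⁻] = α₁ × DIC = 0.9474 × 2.76 = 2.61 mmol/kg

[HCO3⁻] = 2.61 mmol/kg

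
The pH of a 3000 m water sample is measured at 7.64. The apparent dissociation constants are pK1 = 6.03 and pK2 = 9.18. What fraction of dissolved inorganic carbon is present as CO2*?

α₀ = 0.0233

α₀ = 1 / (1 + K1/[H⁺] + K1K2/[H⁺]²) = 1 / (1 + 10^+1.61 + 10^+0.07)
   = 1 / (1 + 40.738 + 1.1749) = 1/42.913 = 0.02330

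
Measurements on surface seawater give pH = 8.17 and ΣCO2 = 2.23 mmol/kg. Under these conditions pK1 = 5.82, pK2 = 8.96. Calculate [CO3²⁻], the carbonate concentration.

α₂ = 1 / (1 + [H⁺]/K2 + [H⁺]²/(K1K2)) = 1 / (1 + 10^+0.79 + 10^-1.56)
   = 1 / (1 + 6.1660 + 0.027542) = 1/7.1935 = 0.1390
[CO3²⁻] = α₂ × DIC = 0.1390 × 2.23 = 0.310 mmol/kg

[CO3²⁻] = 0.310 mmol/kg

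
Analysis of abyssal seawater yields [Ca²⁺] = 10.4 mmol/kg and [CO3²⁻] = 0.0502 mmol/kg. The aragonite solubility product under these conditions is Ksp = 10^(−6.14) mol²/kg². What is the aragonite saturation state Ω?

Ksp = 10^(−6.14) = 7.244×10^-7
Ω = [Ca²⁺][CO3²⁻]/Ksp = (10.4×10^-3)(0.0502×10^-3) / 7.244×10^-7 = 0.721

Ω = 0.721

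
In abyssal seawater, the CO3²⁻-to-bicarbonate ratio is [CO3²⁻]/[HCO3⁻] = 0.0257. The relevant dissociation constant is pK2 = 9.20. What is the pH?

From K2 = [H⁺][CO3²⁻]/[HCO3⁻]:  pH = pK2 + log₁₀([CO3²⁻]/[HCO3⁻])
log₁₀(0.0257) = -1.590
pH = 9.20 + (-1.590) = 7.61

pH = 7.61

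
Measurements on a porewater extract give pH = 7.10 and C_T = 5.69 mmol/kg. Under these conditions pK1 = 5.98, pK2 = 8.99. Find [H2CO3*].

α₀ = 1 / (1 + K1/[H⁺] + K1K2/[H⁺]²) = 1 / (1 + 10^+1.12 + 10^-0.77)
   = 1 / (1 + 13.183 + 0.16982) = 1/14.352 = 0.06967
[CO2*] = α₀ × DIC = 0.06967 × 5.69 = 0.396 mmol/kg

[CO2*] = 0.396 mmol/kg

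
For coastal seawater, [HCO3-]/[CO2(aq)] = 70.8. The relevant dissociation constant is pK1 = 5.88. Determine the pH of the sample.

From K1 = [H⁺][HCO3-]/[CO2(aq)]:  pH = pK1 + log₁₀([HCO3-]/[CO2(aq)])
log₁₀(70.8) = +1.850
pH = 5.88 + (+1.850) = 7.73

pH = 7.73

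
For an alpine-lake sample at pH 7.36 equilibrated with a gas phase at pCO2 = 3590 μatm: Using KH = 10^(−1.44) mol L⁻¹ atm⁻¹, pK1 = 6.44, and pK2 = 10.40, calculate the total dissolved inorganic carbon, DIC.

[CO2*] = KH · pCO2 = 10^(−1.44) × 3590×10^-6 = 1.303×10^-4 mol/L
α₀ = 1/(1 + K1/[H⁺] + K1K2/[H⁺]²) = 1/(1 + 10^+0.92 + 10^-2.12) = 0.1072
DIC = [CO2*]/α₀ = 1.303×10^-4 / 0.1072 = 1.22 mmol/L

DIC = 1.22 mmol/L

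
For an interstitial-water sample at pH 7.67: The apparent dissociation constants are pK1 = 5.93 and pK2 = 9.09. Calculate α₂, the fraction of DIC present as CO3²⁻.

α₂ = 0.0360

α₂ = 1 / (1 + [H⁺]/K2 + [H⁺]²/(K1K2)) = 1 / (1 + 10^+1.42 + 10^-0.32)
   = 1 / (1 + 26.303 + 0.47863) = 1/27.781 = 0.03600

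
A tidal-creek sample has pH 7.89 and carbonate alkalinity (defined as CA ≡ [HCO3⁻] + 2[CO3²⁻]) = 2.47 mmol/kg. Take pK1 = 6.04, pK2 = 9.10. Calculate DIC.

DIC = 2.37 mmol/kg

CA = [HCO3⁻] + 2[CO3²⁻] = (α₁ + 2α₂)·DIC
At pH 7.89: [H⁺]/K1 = 10^-1.85 = 0.014125, K2/[H⁺] = 10^-1.21 = 0.061660
α₁ = 1/(1 + 0.014125 + 0.061660) = 1/1.0758 = 0.9296; α₂ = α₁·K2/[H⁺] = 0.05732
α₁ + 2α₂ = 1.0442
DIC = CA / (α₁ + 2α₂) = 2.47 / 1.0442 = 2.37 mmol/kg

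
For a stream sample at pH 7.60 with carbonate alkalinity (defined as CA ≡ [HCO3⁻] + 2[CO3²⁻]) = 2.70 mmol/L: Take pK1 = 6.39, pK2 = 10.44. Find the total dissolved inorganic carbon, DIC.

DIC = 2.86 mmol/L

CA = [HCO3⁻] + 2[CO3²⁻] = (α₁ + 2α₂)·DIC
At pH 7.60: [H⁺]/K1 = 10^-1.21 = 0.061660, K2/[H⁺] = 10^-2.84 = 0.0014454
α₁ = 1/(1 + 0.061660 + 0.0014454) = 1/1.0631 = 0.9406; α₂ = α₁·K2/[H⁺] = 0.001360
α₁ + 2α₂ = 0.9434
DIC = CA / (α₁ + 2α₂) = 2.70 / 0.9434 = 2.86 mmol/L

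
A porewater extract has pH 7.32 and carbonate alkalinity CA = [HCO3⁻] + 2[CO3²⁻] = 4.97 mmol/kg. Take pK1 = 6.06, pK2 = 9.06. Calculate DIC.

CA = [HCO3⁻] + 2[CO3²⁻] = (α₁ + 2α₂)·DIC
At pH 7.32: [H⁺]/K1 = 10^-1.26 = 0.054954, K2/[H⁺] = 10^-1.74 = 0.018197
α₁ = 1/(1 + 0.054954 + 0.018197) = 1/1.0732 = 0.9318; α₂ = α₁·K2/[H⁺] = 0.01696
α₁ + 2α₂ = 0.9657
DIC = CA / (α₁ + 2α₂) = 4.97 / 0.9657 = 5.15 mmol/kg

DIC = 5.15 mmol/kg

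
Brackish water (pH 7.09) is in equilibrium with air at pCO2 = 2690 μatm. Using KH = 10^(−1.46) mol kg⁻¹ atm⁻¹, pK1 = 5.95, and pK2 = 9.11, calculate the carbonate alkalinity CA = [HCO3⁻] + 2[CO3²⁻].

CA = 1.31 mmol/kg

[CO2*] = KH · pCO2 = 10^(−1.46) × 2690×10^-6 = 9.327×10^-5 mol/kg
α₀ = 1/(1 + K1/[H⁺] + K1K2/[H⁺]²) = 1/(1 + 10^+1.14 + 10^-0.88) = 0.06695
DIC = [CO2*]/α₀ = 9.327×10^-5 / 0.06695 = 1.393 mmol/kg
CA = (α₁ + 2α₂)·DIC = (0.9242 + 2×0.008826) × 1.393 = 1.31 mmol/kg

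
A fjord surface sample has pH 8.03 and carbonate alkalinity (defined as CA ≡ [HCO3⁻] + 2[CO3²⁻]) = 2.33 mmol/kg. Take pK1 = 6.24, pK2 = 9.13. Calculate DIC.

CA = [HCO3⁻] + 2[CO3²⁻] = (α₁ + 2α₂)·DIC
At pH 8.03: [H⁺]/K1 = 10^-1.79 = 0.016218, K2/[H⁺] = 10^-1.10 = 0.079433
α₁ = 1/(1 + 0.016218 + 0.079433) = 1/1.0957 = 0.9127; α₂ = α₁·K2/[H⁺] = 0.07250
α₁ + 2α₂ = 1.0577
DIC = CA / (α₁ + 2α₂) = 2.33 / 1.0577 = 2.20 mmol/kg

DIC = 2.20 mmol/kg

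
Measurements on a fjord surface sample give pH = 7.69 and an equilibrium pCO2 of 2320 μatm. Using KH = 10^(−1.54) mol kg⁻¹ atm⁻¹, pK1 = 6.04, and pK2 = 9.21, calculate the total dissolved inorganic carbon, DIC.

[CO2*] = KH · pCO2 = 10^(−1.54) × 2320×10^-6 = 6.691×10^-5 mol/kg
α₀ = 1/(1 + K1/[H⁺] + K1K2/[H⁺]²) = 1/(1 + 10^+1.65 + 10^+0.13) = 0.02127
DIC = [CO2*]/α₀ = 6.691×10^-5 / 0.02127 = 3.15 mmol/kg

DIC = 3.15 mmol/kg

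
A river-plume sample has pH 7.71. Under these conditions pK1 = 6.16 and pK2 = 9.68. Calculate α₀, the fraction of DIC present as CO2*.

α₀ = 1 / (1 + K1/[H⁺] + K1K2/[H⁺]²) = 1 / (1 + 10^+1.55 + 10^-0.42)
   = 1 / (1 + 35.481 + 0.38019) = 1/36.862 = 0.02713

α₀ = 0.0271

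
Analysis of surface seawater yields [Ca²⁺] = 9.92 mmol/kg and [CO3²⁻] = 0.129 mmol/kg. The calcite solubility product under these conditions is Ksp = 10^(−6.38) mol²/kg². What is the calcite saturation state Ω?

Ω = 3.07

Ksp = 10^(−6.38) = 4.169×10^-7
Ω = [Ca²⁺][CO3²⁻]/Ksp = (9.92×10^-3)(0.129×10^-3) / 4.169×10^-7 = 3.07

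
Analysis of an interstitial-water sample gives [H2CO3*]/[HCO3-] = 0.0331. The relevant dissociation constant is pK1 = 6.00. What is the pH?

pH = 7.48

From K1 = [H⁺][HCO3-]/[H2CO3*]:  pH = pK1 − log₁₀([H2CO3*]/[HCO3-])
log₁₀(0.0331) = -1.480
pH = 6.00 − (-1.480) = 7.48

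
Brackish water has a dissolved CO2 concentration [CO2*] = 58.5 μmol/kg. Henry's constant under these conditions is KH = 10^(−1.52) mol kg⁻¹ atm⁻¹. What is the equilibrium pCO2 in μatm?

pCO2 = 1940 μatm

KH = 10^(−1.52) = 3.020×10^-2 mol kg⁻¹ atm⁻¹
pCO2 = [CO2*]/KH = 58.5×10^-6 / 3.020×10^-2 = 1.94×10^-3 atm = 1940 μatm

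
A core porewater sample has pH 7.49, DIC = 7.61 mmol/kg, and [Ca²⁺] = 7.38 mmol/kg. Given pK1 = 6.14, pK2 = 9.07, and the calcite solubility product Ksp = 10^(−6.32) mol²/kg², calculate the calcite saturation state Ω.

α₂ = 1 / (1 + [H⁺]/K2 + [H⁺]²/(K1K2)) = 1 / (1 + 10^+1.58 + 10^+0.23)
   = 1 / (1 + 38.019 + 1.6982) = 1/40.717 = 0.02456
[CO3²⁻] = α₂ × DIC = 0.02456 × 7.61 = 0.1869 mmol/kg
Ksp = 10^(−6.32) = 4.786×10^-7
Ω = [Ca²⁺][CO3²⁻]/Ksp = (7.38×10^-3)(1.869×10^-4) / 4.786×10^-7 = 2.88

Ω = 2.88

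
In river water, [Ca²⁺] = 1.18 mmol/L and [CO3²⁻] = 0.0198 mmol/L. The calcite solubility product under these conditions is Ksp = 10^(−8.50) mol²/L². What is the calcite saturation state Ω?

Ω = 7.39

Ksp = 10^(−8.50) = 3.162×10^-9
Ω = [Ca²⁺][CO3²⁻]/Ksp = (1.18×10^-3)(0.0198×10^-3) / 3.162×10^-9 = 7.39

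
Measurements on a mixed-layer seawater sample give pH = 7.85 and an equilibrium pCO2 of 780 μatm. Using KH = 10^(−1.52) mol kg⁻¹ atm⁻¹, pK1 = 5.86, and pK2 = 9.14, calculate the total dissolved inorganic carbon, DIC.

DIC = 2.44 mmol/kg

[CO2*] = KH · pCO2 = 10^(−1.52) × 780×10^-6 = 2.356×10^-5 mol/kg
α₀ = 1/(1 + K1/[H⁺] + K1K2/[H⁺]²) = 1/(1 + 10^+1.99 + 10^+0.70) = 0.009640
DIC = [CO2*]/α₀ = 2.356×10^-5 / 0.009640 = 2.44 mmol/kg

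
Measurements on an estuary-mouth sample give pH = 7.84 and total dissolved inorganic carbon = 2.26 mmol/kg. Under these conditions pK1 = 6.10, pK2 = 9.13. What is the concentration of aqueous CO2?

[CO2*] = 0.0385 mmol/kg

α₀ = 1 / (1 + K1/[H⁺] + K1K2/[H⁺]²) = 1 / (1 + 10^+1.74 + 10^+0.45)
   = 1 / (1 + 54.954 + 2.8184) = 1/58.772 = 0.01701
[CO2*] = α₀ × DIC = 0.01701 × 2.26 = 0.0385 mmol/kg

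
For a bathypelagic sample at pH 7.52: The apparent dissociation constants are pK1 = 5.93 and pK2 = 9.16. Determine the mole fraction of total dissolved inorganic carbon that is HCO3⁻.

α₁ = 1 / (1 + [H⁺]/K1 + K2/[H⁺]) = 1 / (1 + 10^-1.59 + 10^-1.64)
   = 1 / (1 + 0.025704 + 0.022909) = 1/1.0486 = 0.9536

α₁ = 0.954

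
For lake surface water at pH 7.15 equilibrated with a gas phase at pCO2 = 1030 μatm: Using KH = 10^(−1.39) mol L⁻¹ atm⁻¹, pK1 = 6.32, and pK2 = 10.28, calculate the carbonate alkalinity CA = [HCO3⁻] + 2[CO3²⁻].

CA = 0.284 mmol/L

[CO2*] = KH · pCO2 = 10^(−1.39) × 1030×10^-6 = 4.196×10^-5 mol/L
α₀ = 1/(1 + K1/[H⁺] + K1K2/[H⁺]²) = 1/(1 + 10^+0.83 + 10^-2.30) = 0.1288
DIC = [CO2*]/α₀ = 4.196×10^-5 / 0.1288 = 0.3259 mmol/L
CA = (α₁ + 2α₂)·DIC = (0.8706 + 2×0.0006454) × 0.3259 = 0.284 mmol/L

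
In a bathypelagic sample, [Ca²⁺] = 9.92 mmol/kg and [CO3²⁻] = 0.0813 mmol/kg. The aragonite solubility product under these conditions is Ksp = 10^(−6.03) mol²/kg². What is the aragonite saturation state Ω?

Ω = 0.864

Ksp = 10^(−6.03) = 9.333×10^-7
Ω = [Ca²⁺][CO3²⁻]/Ksp = (9.92×10^-3)(0.0813×10^-3) / 9.333×10^-7 = 0.864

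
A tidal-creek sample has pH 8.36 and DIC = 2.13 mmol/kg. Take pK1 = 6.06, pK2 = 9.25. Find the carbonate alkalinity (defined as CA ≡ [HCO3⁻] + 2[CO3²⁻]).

CA = [HCO3⁻] + 2[CO3²⁻] = (α₁ + 2α₂)·DIC
At pH 8.36: [H⁺]/K1 = 10^-2.30 = 0.0050119, K2/[H⁺] = 10^-0.89 = 0.12882
α₁ = 1/(1 + 0.0050119 + 0.12882) = 1/1.1338 = 0.8820; α₂ = α₁·K2/[H⁺] = 0.1136
α₁ + 2α₂ = 1.1092
CA = 1.1092 × 2.13 = 2.36 mmol/kg

CA = 2.36 mmol/kg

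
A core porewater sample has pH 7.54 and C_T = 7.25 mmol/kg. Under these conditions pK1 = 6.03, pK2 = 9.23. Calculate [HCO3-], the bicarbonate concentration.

[HCO3⁻] = 6.90 mmol/kg

α₁ = 1 / (1 + [H⁺]/K1 + K2/[H⁺]) = 1 / (1 + 10^-1.51 + 10^-1.69)
   = 1 / (1 + 0.030903 + 0.020417) = 1/1.0513 = 0.9512
[HCO3⁻] = α₁ × DIC = 0.9512 × 7.25 = 6.90 mmol/kg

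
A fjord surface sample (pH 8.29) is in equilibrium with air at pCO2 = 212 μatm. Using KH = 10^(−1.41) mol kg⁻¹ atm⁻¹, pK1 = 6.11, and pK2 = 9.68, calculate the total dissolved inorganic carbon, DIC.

DIC = 1.31 mmol/kg

[CO2*] = KH · pCO2 = 10^(−1.41) × 212×10^-6 = 8.248×10^-6 mol/kg
α₀ = 1/(1 + K1/[H⁺] + K1K2/[H⁺]²) = 1/(1 + 10^+2.18 + 10^+0.79) = 0.006308
DIC = [CO2*]/α₀ = 8.248×10^-6 / 0.006308 = 1.31 mmol/kg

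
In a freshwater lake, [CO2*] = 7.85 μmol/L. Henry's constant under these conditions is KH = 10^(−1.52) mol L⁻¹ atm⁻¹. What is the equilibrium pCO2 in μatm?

KH = 10^(−1.52) = 3.020×10^-2 mol L⁻¹ atm⁻¹
pCO2 = [CO2*]/KH = 7.85×10^-6 / 3.020×10^-2 = 2.60×10^-4 atm = 260 μatm

pCO2 = 260 μatm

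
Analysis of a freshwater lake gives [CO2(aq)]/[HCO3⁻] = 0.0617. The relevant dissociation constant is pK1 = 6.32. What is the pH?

pH = 7.53

From K1 = [H⁺][HCO3⁻]/[CO2(aq)]:  pH = pK1 − log₁₀([CO2(aq)]/[HCO3⁻])
log₁₀(0.0617) = -1.210
pH = 6.32 − (-1.210) = 7.53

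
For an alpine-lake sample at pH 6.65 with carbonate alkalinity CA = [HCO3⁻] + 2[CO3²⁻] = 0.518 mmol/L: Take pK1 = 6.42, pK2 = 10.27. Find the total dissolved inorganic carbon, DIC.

DIC = 0.823 mmol/L

CA = [HCO3⁻] + 2[CO3²⁻] = (α₁ + 2α₂)·DIC
At pH 6.65: [H⁺]/K1 = 10^-0.23 = 0.58884, K2/[H⁺] = 10^-3.62 = 0.00023988
α₁ = 1/(1 + 0.58884 + 0.00023988) = 1/1.5891 = 0.6293; α₂ = α₁·K2/[H⁺] = 0.0001510
α₁ + 2α₂ = 0.6296
DIC = CA / (α₁ + 2α₂) = 0.518 / 0.6296 = 0.823 mmol/L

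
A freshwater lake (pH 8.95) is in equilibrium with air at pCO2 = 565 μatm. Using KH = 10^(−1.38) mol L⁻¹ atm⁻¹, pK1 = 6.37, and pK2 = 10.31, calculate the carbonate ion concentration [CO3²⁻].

[CO2*] = KH · pCO2 = 10^(−1.38) × 565×10^-6 = 2.355×10^-5 mol/L
α₀ = 1/(1 + K1/[H⁺] + K1K2/[H⁺]²) = 1/(1 + 10^+2.58 + 10^+1.22) = 0.002514
DIC = [CO2*]/α₀ = 2.355×10^-5 / 0.002514 = 9.369 mmol/L
[CO3²⁻] = α₂·DIC; α₂ = 0.04172, so [CO3²⁻] = 0.04172 × 9.369 = 0.391 mmol/L

[CO3²⁻] = 0.391 mmol/L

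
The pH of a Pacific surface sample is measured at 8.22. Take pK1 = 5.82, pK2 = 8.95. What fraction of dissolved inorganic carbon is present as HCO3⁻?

α₁ = 0.840

α₁ = 1 / (1 + [H⁺]/K1 + K2/[H⁺]) = 1 / (1 + 10^-2.40 + 10^-0.73)
   = 1 / (1 + 0.0039811 + 0.18621) = 1/1.1902 = 0.8402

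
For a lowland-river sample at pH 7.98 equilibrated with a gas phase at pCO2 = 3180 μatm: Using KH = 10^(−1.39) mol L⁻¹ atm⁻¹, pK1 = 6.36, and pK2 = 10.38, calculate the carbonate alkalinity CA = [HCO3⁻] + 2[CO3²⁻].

[CO2*] = KH · pCO2 = 10^(−1.39) × 3180×10^-6 = 1.295×10^-4 mol/L
α₀ = 1/(1 + K1/[H⁺] + K1K2/[H⁺]²) = 1/(1 + 10^+1.62 + 10^-0.78) = 0.02334
DIC = [CO2*]/α₀ = 1.295×10^-4 / 0.02334 = 5.551 mmol/L
CA = (α₁ + 2α₂)·DIC = (0.9728 + 2×0.003873) × 5.551 = 5.44 mmol/L

CA = 5.44 mmol/L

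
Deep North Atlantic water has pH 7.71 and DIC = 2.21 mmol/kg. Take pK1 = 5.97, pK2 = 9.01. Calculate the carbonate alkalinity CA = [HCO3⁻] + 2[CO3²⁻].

CA = 2.28 mmol/kg

CA = [HCO3⁻] + 2[CO3²⁻] = (α₁ + 2α₂)·DIC
At pH 7.71: [H⁺]/K1 = 10^-1.74 = 0.018197, K2/[H⁺] = 10^-1.30 = 0.050119
α₁ = 1/(1 + 0.018197 + 0.050119) = 1/1.0683 = 0.9361; α₂ = α₁·K2/[H⁺] = 0.04691
α₁ + 2α₂ = 1.0299
CA = 1.0299 × 2.21 = 2.28 mmol/kg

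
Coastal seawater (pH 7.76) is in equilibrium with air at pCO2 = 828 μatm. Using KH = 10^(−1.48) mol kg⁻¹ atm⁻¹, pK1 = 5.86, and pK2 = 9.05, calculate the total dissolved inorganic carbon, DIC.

DIC = 2.32 mmol/kg

[CO2*] = KH · pCO2 = 10^(−1.48) × 828×10^-6 = 2.742×10^-5 mol/kg
α₀ = 1/(1 + K1/[H⁺] + K1K2/[H⁺]²) = 1/(1 + 10^+1.90 + 10^+0.61) = 0.01183
DIC = [CO2*]/α₀ = 2.742×10^-5 / 0.01183 = 2.32 mmol/kg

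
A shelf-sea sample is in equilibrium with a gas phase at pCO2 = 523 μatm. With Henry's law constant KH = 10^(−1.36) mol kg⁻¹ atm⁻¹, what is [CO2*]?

[CO2*] = 22.8 μmol/kg

KH = 10^(−1.36) = 4.365×10^-2 mol kg⁻¹ atm⁻¹
[CO2*] = KH · pCO2 = 4.365×10^-2 × 523×10^-6 atm = 2.28×10^-5 mol/kg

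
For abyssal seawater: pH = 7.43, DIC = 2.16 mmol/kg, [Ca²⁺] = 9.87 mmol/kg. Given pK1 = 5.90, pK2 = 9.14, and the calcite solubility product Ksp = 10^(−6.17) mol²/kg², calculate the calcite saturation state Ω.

α₂ = 1 / (1 + [H⁺]/K2 + [H⁺]²/(K1K2)) = 1 / (1 + 10^+1.71 + 10^+0.18)
   = 1 / (1 + 51.286 + 1.5136) = 1/53.800 = 0.01859
[CO3²⁻] = α₂ × DIC = 0.01859 × 2.16 = 0.04015 mmol/kg
Ksp = 10^(−6.17) = 6.761×10^-7
Ω = [Ca²⁺][CO3²⁻]/Ksp = (9.87×10^-3)(4.015×10^-5) / 6.761×10^-7 = 0.586

Ω = 0.586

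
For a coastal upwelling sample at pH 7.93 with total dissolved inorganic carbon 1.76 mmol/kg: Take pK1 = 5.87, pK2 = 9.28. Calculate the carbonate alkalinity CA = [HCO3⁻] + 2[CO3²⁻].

CA = [HCO3⁻] + 2[CO3²⁻] = (α₁ + 2α₂)·DIC
At pH 7.93: [H⁺]/K1 = 10^-2.06 = 0.0087096, K2/[H⁺] = 10^-1.35 = 0.044668
α₁ = 1/(1 + 0.0087096 + 0.044668) = 1/1.0534 = 0.9493; α₂ = α₁·K2/[H⁺] = 0.04240
α₁ + 2α₂ = 1.0341
CA = 1.0341 × 1.76 = 1.82 mmol/kg

CA = 1.82 mmol/kg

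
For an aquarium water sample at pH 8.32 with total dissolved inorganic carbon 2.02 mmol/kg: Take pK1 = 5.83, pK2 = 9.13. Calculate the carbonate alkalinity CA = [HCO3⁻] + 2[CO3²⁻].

CA = [HCO3⁻] + 2[CO3²⁻] = (α₁ + 2α₂)·DIC
At pH 8.32: [H⁺]/K1 = 10^-2.49 = 0.0032359, K2/[H⁺] = 10^-0.81 = 0.15488
α₁ = 1/(1 + 0.0032359 + 0.15488) = 1/1.1581 = 0.8635; α₂ = α₁·K2/[H⁺] = 0.1337
α₁ + 2α₂ = 1.1309
CA = 1.1309 × 2.02 = 2.28 mmol/kg

CA = 2.28 mmol/kg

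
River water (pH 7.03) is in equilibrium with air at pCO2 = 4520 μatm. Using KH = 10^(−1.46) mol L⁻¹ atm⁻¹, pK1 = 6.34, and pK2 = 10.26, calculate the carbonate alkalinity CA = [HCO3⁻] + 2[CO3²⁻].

CA = 0.769 mmol/L

[CO2*] = KH · pCO2 = 10^(−1.46) × 4520×10^-6 = 1.567×10^-4 mol/L
α₀ = 1/(1 + K1/[H⁺] + K1K2/[H⁺]²) = 1/(1 + 10^+0.69 + 10^-2.54) = 0.1695
DIC = [CO2*]/α₀ = 1.567×10^-4 / 0.1695 = 0.9248 mmol/L
CA = (α₁ + 2α₂)·DIC = (0.8300 + 2×0.0004888) × 0.9248 = 0.769 mmol/L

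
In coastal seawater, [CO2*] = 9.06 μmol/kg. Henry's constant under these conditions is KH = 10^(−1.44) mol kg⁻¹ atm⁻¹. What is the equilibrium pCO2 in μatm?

pCO2 = 250 μatm

KH = 10^(−1.44) = 3.631×10^-2 mol kg⁻¹ atm⁻¹
pCO2 = [CO2*]/KH = 9.06×10^-6 / 3.631×10^-2 = 2.50×10^-4 atm = 250 μatm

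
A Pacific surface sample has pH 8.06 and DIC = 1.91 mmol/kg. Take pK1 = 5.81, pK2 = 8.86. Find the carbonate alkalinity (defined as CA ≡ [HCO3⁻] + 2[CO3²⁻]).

CA = 2.16 mmol/kg

CA = [HCO3⁻] + 2[CO3²⁻] = (α₁ + 2α₂)·DIC
At pH 8.06: [H⁺]/K1 = 10^-2.25 = 0.0056234, K2/[H⁺] = 10^-0.80 = 0.15849
α₁ = 1/(1 + 0.0056234 + 0.15849) = 1/1.1641 = 0.8590; α₂ = α₁·K2/[H⁺] = 0.1361
α₁ + 2α₂ = 1.1313
CA = 1.1313 × 1.91 = 2.16 mmol/kg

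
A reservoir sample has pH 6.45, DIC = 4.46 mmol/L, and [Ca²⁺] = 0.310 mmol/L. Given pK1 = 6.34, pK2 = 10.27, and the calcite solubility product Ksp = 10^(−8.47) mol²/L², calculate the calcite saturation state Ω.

Ω = 0.0348

α₂ = 1 / (1 + [H⁺]/K2 + [H⁺]²/(K1K2)) = 1 / (1 + 10^+3.82 + 10^+3.71)
   = 1 / (1 + 6606.9 + 5128.6) = 1/1.1737×10^4 = 8.520×10^-5
[CO3²⁻] = α₂ × DIC = 8.520×10^-5 × 4.46 = 0.0003800 mmol/L = 0.3800 μmol/L
Ksp = 10^(−8.47) = 3.388×10^-9
Ω = [Ca²⁺][CO3²⁻]/Ksp = (0.310×10^-3)(3.800×10^-7) / 3.388×10^-9 = 0.0348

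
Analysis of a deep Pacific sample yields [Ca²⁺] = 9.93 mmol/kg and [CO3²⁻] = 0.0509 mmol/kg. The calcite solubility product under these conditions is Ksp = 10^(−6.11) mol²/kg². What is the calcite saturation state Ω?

Ksp = 10^(−6.11) = 7.762×10^-7
Ω = [Ca²⁺][CO3²⁻]/Ksp = (9.93×10^-3)(0.0509×10^-3) / 7.762×10^-7 = 0.651

Ω = 0.651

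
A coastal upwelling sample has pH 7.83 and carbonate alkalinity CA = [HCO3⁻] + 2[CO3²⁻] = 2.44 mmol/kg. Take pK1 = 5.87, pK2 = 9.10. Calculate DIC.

DIC = 2.35 mmol/kg

CA = [HCO3⁻] + 2[CO3²⁻] = (α₁ + 2α₂)·DIC
At pH 7.83: [H⁺]/K1 = 10^-1.96 = 0.010965, K2/[H⁺] = 10^-1.27 = 0.053703
α₁ = 1/(1 + 0.010965 + 0.053703) = 1/1.0647 = 0.9393; α₂ = α₁·K2/[H⁺] = 0.05044
α₁ + 2α₂ = 1.0401
DIC = CA / (α₁ + 2α₂) = 2.44 / 1.0401 = 2.35 mmol/kg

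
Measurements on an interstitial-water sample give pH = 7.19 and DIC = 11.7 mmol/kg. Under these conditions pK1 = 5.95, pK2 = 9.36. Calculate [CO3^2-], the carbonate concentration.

α₂ = 1 / (1 + [H⁺]/K2 + [H⁺]²/(K1K2)) = 1 / (1 + 10^+2.17 + 10^+0.93)
   = 1 / (1 + 147.91 + 8.5114) = 1/157.42 = 0.006352
[CO3²⁻] = α₂ × DIC = 0.006352 × 11.7 = 0.0743 mmol/kg

[CO3²⁻] = 0.0743 mmol/kg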